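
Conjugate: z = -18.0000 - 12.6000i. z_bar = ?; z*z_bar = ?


z_bar = -18.0000 + 12.6000i
z*z_bar = (-18)^2 + (-12.6)^2 = 324 + 158.76 = 482.76

z_bar = -18.0000 + 12.6000i, z*z_bar = 482.76


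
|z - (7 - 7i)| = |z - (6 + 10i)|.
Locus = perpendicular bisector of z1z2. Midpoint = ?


Equal distances means the locus is the perpendicular bisector of z1 and z2.
Midpoint = ((7+6)/2, (-7+10)/2) = (6.5000, 1.5000)

Perpendicular bisector through (6.5000, 1.5000)


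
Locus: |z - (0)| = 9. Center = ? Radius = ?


|z - z0| = r is a circle with center z0 and radius r.
Center = (0, 0), radius = 9

Circle with center (0, 0) and radius 9


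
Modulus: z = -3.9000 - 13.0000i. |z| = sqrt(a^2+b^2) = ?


|z| = sqrt((-3.9)^2 + (-13)^2) = sqrt(15.21 + 169) = sqrt(184.21) = 13.5724

|z| = 13.5724


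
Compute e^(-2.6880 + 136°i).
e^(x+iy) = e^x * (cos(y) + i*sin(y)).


e^-2.6880 = 0.0680
cos(136°) = -0.7193
sin(136°) = 0.6947
Real = 0.0680*(-0.7193) = -0.0489
Imag = 0.0680*0.6947 = 0.0472

-0.0489 + 0.0472i


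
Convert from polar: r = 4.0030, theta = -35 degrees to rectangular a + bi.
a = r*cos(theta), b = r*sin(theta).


a = 4.0030*cos(-35°) = 4.0030*0.81915 = 3.2791
b = 4.0030*sin(-35°) = 4.0030*(-0.57358) = -2.2960

3.2791 - 2.2960i


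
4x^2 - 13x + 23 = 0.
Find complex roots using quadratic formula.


disc = (-13)^2 - 4*4*23 = 169 - 368 = -199
sqrt(|disc|) = sqrt(199) = 14.1067
Real part = 13/(2*4) = 1.6250
Imag part = 14.1067/(2*4) = 1.7633

1.6250 ± 1.7633i


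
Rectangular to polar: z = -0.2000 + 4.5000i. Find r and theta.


r = sqrt(0.04+20.25) = sqrt(20.29) = 4.5044
theta = atan2(4.5, -0.2) = 92.5448 degrees

r = 4.5044, theta = 92.5448 degrees


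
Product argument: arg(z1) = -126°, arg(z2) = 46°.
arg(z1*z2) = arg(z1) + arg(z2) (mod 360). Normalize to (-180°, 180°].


arg(z1*z2) = -126° + 46° = -80°
Normalized to (-180°, 180°]: -80°

-80°


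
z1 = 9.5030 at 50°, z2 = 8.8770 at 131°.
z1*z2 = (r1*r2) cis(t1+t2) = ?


r = 9.5030 * 8.8770 = 84.3581
theta = 50° + 131° = 181° = 181° (mod 360)

84.3581 cis(181°)


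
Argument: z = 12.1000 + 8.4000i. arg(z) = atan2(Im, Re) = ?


Re = 12.1, Im = 8.4
arg = atan2(8.4, 12.1) = 34.7690 degrees

arg(z) = 34.7690 degrees


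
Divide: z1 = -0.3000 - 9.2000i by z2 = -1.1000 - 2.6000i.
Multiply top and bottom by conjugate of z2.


Conjugate of z2 = -1.1000 + 2.6000i
Numerator: (-0.3000 - 9.2000i)(-1.1000 + 2.6000i) = 24.2500 + 9.3400i
Denominator: (-1.1)^2 + (-2.6)^2 = 7.97
Result = (24.2500 + 9.3400i)/7.97

3.0427 + 1.1719i


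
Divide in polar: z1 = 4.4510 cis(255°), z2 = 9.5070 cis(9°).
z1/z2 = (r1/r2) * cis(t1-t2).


r = 4.4510 / 9.5070 = 0.4682
theta = 255° - 9° = 246° = 246° (mod 360)

0.4682 cis(246°)


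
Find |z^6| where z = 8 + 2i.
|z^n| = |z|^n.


|z| = sqrt(64+4) = sqrt(68) = 8.2462
|z^6| = |z|^6 = (sqrt(68))^6 = 68^3 = 314432

|z^6| = 314432


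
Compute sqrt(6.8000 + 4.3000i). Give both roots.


|z| = sqrt(46.24+18.49) = 8.0455
sqrt((|z|+a)/2) = sqrt((8.0455+6.8)/2) = sqrt(7.4227) = 2.7245
sqrt((|z|-a)/2) = sqrt((8.0455-6.8)/2) = sqrt(0.6227) = 0.7891

±(2.7245 + 0.7891i) i.e. 2.7245 + 0.7891i and -2.7245 - 0.7891i


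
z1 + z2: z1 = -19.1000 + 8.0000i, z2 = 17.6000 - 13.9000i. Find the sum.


Real: -19.1 + 17.6 = -1.5
Imag: 8 - 13.9 = -5.9

-1.5000 - 5.9000i


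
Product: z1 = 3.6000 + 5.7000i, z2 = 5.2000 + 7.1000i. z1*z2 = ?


Real = 3.6*5.2 - 5.7*7.1 = 18.72 - 40.47 = -21.75
Imag = 3.6*7.1 + 5.2*5.7 = 25.56 + 29.64 = 55.2

-21.7500 + 55.2000i


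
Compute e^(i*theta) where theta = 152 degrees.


cos(152°) = -0.8829
sin(152°) = 0.4695

e^(i*152°) = -0.8829 + 0.4695i


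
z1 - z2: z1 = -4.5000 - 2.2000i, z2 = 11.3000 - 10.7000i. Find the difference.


Real: -4.5 - 11.3 = -15.8
Imag: -2.2 + 10.7 = 8.5

-15.8000 + 8.5000i


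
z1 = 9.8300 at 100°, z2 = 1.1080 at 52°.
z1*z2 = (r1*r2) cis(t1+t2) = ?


r = 9.8300 * 1.1080 = 10.8916
theta = 100° + 52° = 152° = 152° (mod 360)

10.8916 cis(152°)


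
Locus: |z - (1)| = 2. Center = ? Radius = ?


|z - z0| = r is a circle with center z0 and radius r.
Center = (1, 0), radius = 2

Circle with center (1, 0) and radius 2


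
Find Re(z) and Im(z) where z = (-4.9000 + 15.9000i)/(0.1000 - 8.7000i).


Multiply by conjugate: (-4.9000 + 15.9000i)(0.1000 + 8.7000i) / (0.1^2 + (-8.7)^2)
Numerator real = -4.9*0.1 + 15.9*(-8.7) = -138.82
Numerator imag = 15.9*0.1 - (-4.9)*(-8.7) = -41.04
Denominator = 75.7
Re(z) = -138.82/75.7 = -1.8338
Im(z) = -41.04/75.7 = -0.5421

Re(z) = -1.8338, Im(z) = -0.5421


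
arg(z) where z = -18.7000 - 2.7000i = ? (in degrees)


Re = -18.7, Im = -2.7
arg = atan2(-2.7, -18.7) = -171.7841 degrees

arg(z) = -171.7841 degrees


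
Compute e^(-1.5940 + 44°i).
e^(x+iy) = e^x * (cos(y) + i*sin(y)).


e^-1.5940 = 0.2031
cos(44°) = 0.7193
sin(44°) = 0.6947
Real = 0.2031*0.7193 = 0.1461
Imag = 0.2031*0.6947 = 0.1411

0.1461 + 0.1411i


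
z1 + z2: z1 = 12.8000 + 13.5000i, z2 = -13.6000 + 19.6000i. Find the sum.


Real: 12.8 - 13.6 = -0.8
Imag: 13.5 + 19.6 = 33.1

-0.8000 + 33.1000i


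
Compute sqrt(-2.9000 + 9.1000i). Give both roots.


|z| = sqrt(8.41+82.81) = 9.5509
sqrt((|z|+a)/2) = sqrt((9.5509+(-2.9))/2) = sqrt(3.3255) = 1.8236
sqrt((|z|-a)/2) = sqrt((9.5509-(-2.9))/2) = sqrt(6.2255) = 2.4951

±(1.8236 + 2.4951i) i.e. 1.8236 + 2.4951i and -1.8236 - 2.4951i


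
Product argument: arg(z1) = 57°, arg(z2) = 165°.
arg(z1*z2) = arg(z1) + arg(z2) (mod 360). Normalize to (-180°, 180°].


arg(z1*z2) = 57° + 165° = 222°
Normalized to (-180°, 180°]: -138°

-138°


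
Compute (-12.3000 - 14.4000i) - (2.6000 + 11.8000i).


Real: -12.3 - 2.6 = -14.9
Imag: -14.4 - 11.8 = -26.2

-14.9000 - 26.2000i


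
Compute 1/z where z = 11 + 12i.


|z|^2 = 121+144 = 265
1/z = (11 - 12i)/265

1/z = 0.0415 - 0.0453i


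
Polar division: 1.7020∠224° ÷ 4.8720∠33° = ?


r = 1.7020 / 4.8720 = 0.3493
theta = 224° - 33° = 191° = 191° (mod 360)

0.3493 cis(191°)


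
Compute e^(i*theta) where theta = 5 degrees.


cos(5°) = 0.9962
sin(5°) = 0.0872

e^(i*5°) = 0.9962 + 0.0872i


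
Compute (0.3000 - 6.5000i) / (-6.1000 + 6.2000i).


Conjugate of z2 = -6.1000 - 6.2000i
Numerator: (0.3000 - 6.5000i)(-6.1000 - 6.2000i) = -42.1300 + 37.7900i
Denominator: (-6.1)^2 + 6.2^2 = 75.65
Result = (-42.1300 + 37.7900i)/75.65

-0.5569 + 0.4995i


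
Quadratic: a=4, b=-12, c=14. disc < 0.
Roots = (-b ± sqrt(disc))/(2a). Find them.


disc = (-12)^2 - 4*4*14 = 144 - 224 = -80
sqrt(|disc|) = sqrt(80) = 8.9443
Real part = 12/(2*4) = 1.5000
Imag part = 8.9443/(2*4) = 1.1180

1.5000 ± 1.1180i


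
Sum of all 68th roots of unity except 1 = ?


With w = e^(2*pi*i/68), all 68 of the 68th roots of unity w^0 = 1, w, ..., w^(67) sum to 0: 1 + w + ... + w^(67) = (1 - w^68)/(1 - w) = 0 since w^68 = 1, w ≠ 1.
Removing the root 1: w + w^2 + ... + w^(67) = 0 - 1 = -1

Sum = -1


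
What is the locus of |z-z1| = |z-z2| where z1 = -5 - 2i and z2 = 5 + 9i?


Equal distances means the locus is the perpendicular bisector of z1 and z2.
Midpoint = ((-5+5)/2, (-2+9)/2) = (0, 3.5000)

Perpendicular bisector through (0, 3.5000)


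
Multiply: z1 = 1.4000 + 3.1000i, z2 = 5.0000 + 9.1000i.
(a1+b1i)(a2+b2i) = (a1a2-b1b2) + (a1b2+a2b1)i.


Real = 1.4*5 - 3.1*9.1 = 7 - 28.21 = -21.21
Imag = 1.4*9.1 + 5*3.1 = 12.74 + 15.5 = 28.24

-21.2100 + 28.2400i


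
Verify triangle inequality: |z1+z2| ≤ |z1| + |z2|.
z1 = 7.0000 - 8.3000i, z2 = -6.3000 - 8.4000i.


|z1| = sqrt(7^2 + (-8.3)^2) = sqrt(117.89) = 10.8577
|z2| = sqrt((-6.3)^2 + (-8.4)^2) = sqrt(110.25) = 10.5000
z1+z2 = 0.7000 - 16.7000i
|z1+z2| = sqrt(279.38) = 16.7147
|z1|+|z2| = 10.8577 + 10.5000 = 21.3577

|z1+z2| = 16.7147 ≤ |z1|+|z2| = 21.3577 (verified)


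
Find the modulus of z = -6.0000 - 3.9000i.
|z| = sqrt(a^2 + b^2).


|z| = sqrt((-6)^2 + (-3.9)^2) = sqrt(36 + 15.21) = sqrt(51.21) = 7.1561

|z| = 7.1561


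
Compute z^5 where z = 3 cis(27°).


r^5 = 3^5 = 243
n*theta = 5*27° = 135° = 135° (mod 360)
a = 243*cos(135°) = -171.8269
b = 243*sin(135°) = 171.8269

243 cis(135°) = -171.8269 + 171.8269i


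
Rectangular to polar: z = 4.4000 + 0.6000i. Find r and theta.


r = sqrt(19.36+0.36) = sqrt(19.72) = 4.4407
theta = atan2(0.6, 4.4) = 7.7652 degrees

r = 4.4407, theta = 7.7652 degrees


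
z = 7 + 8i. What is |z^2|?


|z| = sqrt(49+64) = sqrt(113) = 10.6301
|z^2| = |z|^2 = (sqrt(113))^2 = 113

|z^2| = 113


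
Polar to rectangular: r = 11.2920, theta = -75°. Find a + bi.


a = 11.2920*cos(-75°) = 11.2920*0.25882 = 2.9226
b = 11.2920*sin(-75°) = 11.2920*(-0.965926) = -10.9072

2.9226 - 10.9072i


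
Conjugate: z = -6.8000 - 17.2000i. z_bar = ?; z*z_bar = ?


z_bar = -6.8000 + 17.2000i
z*z_bar = (-6.8)^2 + (-17.2)^2 = 46.24 + 295.84 = 342.08

z_bar = -6.8000 + 17.2000i, z*z_bar = 342.08


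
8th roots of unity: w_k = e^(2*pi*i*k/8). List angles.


The 8th roots of unity are cis(360k/8°) for k=0..7
Angle step = 360/8 = 45°
Primitive root: cis(45°)
Primitive root = 0.7071 + 0.7071i

8 roots at angles: 0°, 45°, 90°, 135°, 180°, 225°, 270°, 315°


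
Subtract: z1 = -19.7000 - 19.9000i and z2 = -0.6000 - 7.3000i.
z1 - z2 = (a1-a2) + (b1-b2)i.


Real: -19.7 + 0.6 = -19.1
Imag: -19.9 + 7.3 = -12.6

-19.1000 - 12.6000i


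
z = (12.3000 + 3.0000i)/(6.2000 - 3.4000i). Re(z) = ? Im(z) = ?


Multiply by conjugate: (12.3000 + 3.0000i)(6.2000 + 3.4000i) / (6.2^2 + (-3.4)^2)
Numerator real = 12.3*6.2 + 3*(-3.4) = 66.06
Numerator imag = 3*6.2 - 12.3*(-3.4) = 60.42
Denominator = 50
Re(z) = 66.06/50 = 1.3212
Im(z) = 60.42/50 = 1.2084

Re(z) = 1.3212, Im(z) = 1.2084


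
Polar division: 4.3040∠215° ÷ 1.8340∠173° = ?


r = 4.3040 / 1.8340 = 2.3468
theta = 215° - 173° = 42° = 42° (mod 360)

2.3468 cis(42°)


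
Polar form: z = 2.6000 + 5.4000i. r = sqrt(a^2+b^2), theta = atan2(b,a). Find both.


r = sqrt(6.76+29.16) = sqrt(35.92) = 5.9933
theta = atan2(5.4, 2.6) = 64.2900 degrees

r = 5.9933, theta = 64.2900 degrees


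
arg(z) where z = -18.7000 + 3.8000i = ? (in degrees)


Re = -18.7, Im = 3.8
arg = atan2(3.8, -18.7) = 168.5134 degrees

arg(z) = 168.5134 degrees


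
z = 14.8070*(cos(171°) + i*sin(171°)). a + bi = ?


a = 14.8070*cos(171°) = 14.8070*(-0.98769) = -14.6247
b = 14.8070*sin(171°) = 14.8070*0.15643 = 2.3163

-14.6247 + 2.3163i


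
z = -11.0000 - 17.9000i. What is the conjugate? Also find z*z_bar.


z_bar = -11.0000 + 17.9000i
z*z_bar = (-11)^2 + (-17.9)^2 = 121 + 320.41 = 441.41

z_bar = -11.0000 + 17.9000i, z*z_bar = 441.41


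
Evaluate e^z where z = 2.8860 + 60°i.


e^2.8860 = 17.92148
cos(60°) = 0.5
sin(60°) = 0.86603
Real = 17.92148*0.5 = 8.9607
Imag = 17.92148*0.86603 = 15.5205

8.9607 + 15.5205i


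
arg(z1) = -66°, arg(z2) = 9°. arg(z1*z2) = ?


arg(z1*z2) = -66° + 9° = -57°
Normalized to (-180°, 180°]: -57°

-57°


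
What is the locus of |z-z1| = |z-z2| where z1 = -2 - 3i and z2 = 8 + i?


Equal distances means the locus is the perpendicular bisector of z1 and z2.
Midpoint = ((-2+8)/2, (-3+1)/2) = (3.0000, -1.0000)

Perpendicular bisector through (3.0000, -1.0000)


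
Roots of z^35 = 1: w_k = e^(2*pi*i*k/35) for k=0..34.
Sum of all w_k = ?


The sum of all 35th roots of unity is 0.
Geometric series: (1 - w^35)/(1 - w) = (1-1)/(1-w) = 0 since w^35 = 1, w ≠ 1.
Alternatively: coefficient of z^34 in z^35 - 1 is 0.

0


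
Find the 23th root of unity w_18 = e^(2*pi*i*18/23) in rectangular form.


Angle = 360*18/23 = 281.7391°
a = cos(281.7391°) = 0.2035
b = sin(281.7391°) = -0.9791

0.2035 - 0.9791i


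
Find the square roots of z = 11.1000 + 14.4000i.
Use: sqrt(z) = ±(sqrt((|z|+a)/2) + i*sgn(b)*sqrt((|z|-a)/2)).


|z| = sqrt(123.21+207.36) = 18.1816
sqrt((|z|+a)/2) = sqrt((18.1816+11.1)/2) = sqrt(14.6408) = 3.8263
sqrt((|z|-a)/2) = sqrt((18.1816-11.1)/2) = sqrt(3.5408) = 1.8817

±(3.8263 + 1.8817i) i.e. 3.8263 + 1.8817i and -3.8263 - 1.8817i


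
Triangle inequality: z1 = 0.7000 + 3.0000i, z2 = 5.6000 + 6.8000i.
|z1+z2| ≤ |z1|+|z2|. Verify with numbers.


|z1| = sqrt(0.7^2 + 3^2) = sqrt(9.49) = 3.0806
|z2| = sqrt(5.6^2 + 6.8^2) = sqrt(77.6) = 8.8091
z1+z2 = 6.3000 + 9.8000i
|z1+z2| = sqrt(135.73) = 11.6503
|z1|+|z2| = 3.0806 + 8.8091 = 11.8897

|z1+z2| = 11.6503 ≤ |z1|+|z2| = 11.8897 (verified)


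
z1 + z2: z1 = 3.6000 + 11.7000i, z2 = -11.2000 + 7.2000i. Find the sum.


Real: 3.6 - 11.2 = -7.6
Imag: 11.7 + 7.2 = 18.9

-7.6000 + 18.9000i


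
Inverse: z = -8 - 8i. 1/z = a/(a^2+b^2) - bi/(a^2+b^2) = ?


|z|^2 = 64+64 = 128
1/z = (-8 + 8i)/128

1/z = -0.0625 + 0.0625i


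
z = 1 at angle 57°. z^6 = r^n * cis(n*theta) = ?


r^6 = 1^6 = 1
n*theta = 6*57° = 342° = 342° (mod 360)
a = 1*cos(342°) = 0.9511
b = 1*sin(342°) = -0.3090

1 cis(342°) = 0.9511 - 0.3090i


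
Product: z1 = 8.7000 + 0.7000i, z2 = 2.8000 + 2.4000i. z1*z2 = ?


Real = 8.7*2.8 - 0.7*2.4 = 24.36 - 1.68 = 22.68
Imag = 8.7*2.4 + 2.8*0.7 = 20.88 + 1.96 = 22.84

22.6800 + 22.8400i


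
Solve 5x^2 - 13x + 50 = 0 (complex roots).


disc = (-13)^2 - 4*5*50 = 169 - 1000 = -831
sqrt(|disc|) = sqrt(831) = 28.8271
Real part = 13/(2*5) = 1.3000
Imag part = 28.8271/(2*5) = 2.8827

1.3000 ± 2.8827i


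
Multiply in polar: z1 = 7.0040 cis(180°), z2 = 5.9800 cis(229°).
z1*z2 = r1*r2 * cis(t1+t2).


r = 7.0040 * 5.9800 = 41.8839
theta = 180° + 229° = 409° = 49° (mod 360)

41.8839 cis(49°)


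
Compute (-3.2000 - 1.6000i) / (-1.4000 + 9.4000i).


Conjugate of z2 = -1.4000 - 9.4000i
Numerator: (-3.2000 - 1.6000i)(-1.4000 - 9.4000i) = -10.5600 + 32.3200i
Denominator: (-1.4)^2 + 9.4^2 = 90.32
Result = (-10.5600 + 32.3200i)/90.32

-0.1169 + 0.3578i


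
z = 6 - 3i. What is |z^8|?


|z| = sqrt(36+9) = sqrt(45) = 6.7082
|z^8| = |z|^8 = (sqrt(45))^8 = 45^4 = 4100625

|z^8| = 4100625


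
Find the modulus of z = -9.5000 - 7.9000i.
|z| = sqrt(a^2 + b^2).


|z| = sqrt((-9.5)^2 + (-7.9)^2) = sqrt(90.25 + 62.41) = sqrt(152.66) = 12.3556

|z| = 12.3556


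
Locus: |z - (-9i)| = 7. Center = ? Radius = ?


|z - z0| = r is a circle with center z0 and radius r.
Center = (0, -9), radius = 7

Circle with center (0, -9) and radius 7


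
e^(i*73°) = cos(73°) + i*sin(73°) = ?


cos(73°) = 0.2924
sin(73°) = 0.9563

e^(i*73°) = 0.2924 + 0.9563i


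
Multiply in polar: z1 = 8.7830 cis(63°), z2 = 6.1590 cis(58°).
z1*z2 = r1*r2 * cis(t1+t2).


r = 8.7830 * 6.1590 = 54.0945
theta = 63° + 58° = 121° = 121° (mod 360)

54.0945 cis(121°)


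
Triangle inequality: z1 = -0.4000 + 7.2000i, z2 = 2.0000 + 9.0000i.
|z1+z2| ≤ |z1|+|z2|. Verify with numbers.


|z1| = sqrt((-0.4)^2 + 7.2^2) = sqrt(52) = 7.2111
|z2| = sqrt(2^2 + 9^2) = sqrt(85) = 9.2195
z1+z2 = 1.6000 + 16.2000i
|z1+z2| = sqrt(265) = 16.2788
|z1|+|z2| = 7.2111 + 9.2195 = 16.4306

|z1+z2| = 16.2788 ≤ |z1|+|z2| = 16.4306 (verified)


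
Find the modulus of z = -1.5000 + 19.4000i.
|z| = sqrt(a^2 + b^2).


|z| = sqrt((-1.5)^2 + 19.4^2) = sqrt(2.25 + 376.36) = sqrt(378.61) = 19.4579

|z| = 19.4579


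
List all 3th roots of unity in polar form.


The 3th roots of unity are cis(360k/3°) for k=0..2
Angle step = 360/3 = 120°
Primitive root: cis(120°)
Primitive root = -0.5000 + 0.8660i

3 roots at angles: 0°, 120°, 240°


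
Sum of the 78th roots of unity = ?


The sum of all 78th roots of unity is 0.
Geometric series: (1 - w^78)/(1 - w) = (1-1)/(1-w) = 0 since w^78 = 1, w ≠ 1.
Alternatively: coefficient of z^77 in z^78 - 1 is 0.

0


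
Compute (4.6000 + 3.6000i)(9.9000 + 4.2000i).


Real = 4.6*9.9 - 3.6*4.2 = 45.54 - 15.12 = 30.42
Imag = 4.6*4.2 + 9.9*3.6 = 19.32 + 35.64 = 54.96

30.4200 + 54.9600i


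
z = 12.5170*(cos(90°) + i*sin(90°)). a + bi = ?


a = 12.5170*cos(90°) = 12.5170*0 = 0
b = 12.5170*sin(90°) = 12.5170*1 = 12.5170

0 + 12.5170i


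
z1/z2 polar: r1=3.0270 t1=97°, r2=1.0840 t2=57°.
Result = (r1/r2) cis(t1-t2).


r = 3.0270 / 1.0840 = 2.7924
theta = 97° - 57° = 40° = 40° (mod 360)

2.7924 cis(40°)


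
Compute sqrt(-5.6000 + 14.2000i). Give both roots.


|z| = sqrt(31.36+201.64) = 15.2643
sqrt((|z|+a)/2) = sqrt((15.2643+(-5.6))/2) = sqrt(4.8322) = 2.1982
sqrt((|z|-a)/2) = sqrt((15.2643-(-5.6))/2) = sqrt(10.4322) = 3.2299

±(2.1982 + 3.2299i) i.e. 2.1982 + 3.2299i and -2.1982 - 3.2299i


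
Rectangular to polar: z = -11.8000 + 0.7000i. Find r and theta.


r = sqrt(139.24+0.49) = sqrt(139.73) = 11.8207
theta = atan2(0.7, -11.8) = 176.6051 degrees

r = 11.8207, theta = 176.6051 degrees


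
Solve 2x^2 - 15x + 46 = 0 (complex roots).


disc = (-15)^2 - 4*2*46 = 225 - 368 = -143
sqrt(|disc|) = sqrt(143) = 11.9583
Real part = 15/(2*2) = 3.7500
Imag part = 11.9583/(2*2) = 2.9896

3.7500 ± 2.9896i


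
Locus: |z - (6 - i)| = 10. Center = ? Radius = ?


|z - z0| = r is a circle with center z0 and radius r.
Center = (6, -1), radius = 10

Circle with center (6, -1) and radius 10


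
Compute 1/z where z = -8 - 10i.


|z|^2 = 64+100 = 164
1/z = (-8 + 10i)/164

1/z = -0.0488 + 0.0610i


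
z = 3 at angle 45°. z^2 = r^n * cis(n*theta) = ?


r^2 = 3^2 = 9
n*theta = 2*45° = 90° = 90° (mod 360)
a = 9*cos(90°) = 0
b = 9*sin(90°) = 9.0000

9 cis(90°) = 0 + 9.0000i


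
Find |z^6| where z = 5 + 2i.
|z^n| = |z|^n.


|z| = sqrt(25+4) = sqrt(29) = 5.3852
|z^6| = |z|^6 = (sqrt(29))^6 = 29^3 = 24389

|z^6| = 24389


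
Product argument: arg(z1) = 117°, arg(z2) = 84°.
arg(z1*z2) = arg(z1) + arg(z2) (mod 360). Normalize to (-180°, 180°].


arg(z1*z2) = 117° + 84° = 201°
Normalized to (-180°, 180°]: -159°

-159°


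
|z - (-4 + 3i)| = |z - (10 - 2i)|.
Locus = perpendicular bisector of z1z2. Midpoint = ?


Equal distances means the locus is the perpendicular bisector of z1 and z2.
Midpoint = ((-4+10)/2, (3+(-2))/2) = (3.0000, 0.5000)

Perpendicular bisector through (3.0000, 0.5000)


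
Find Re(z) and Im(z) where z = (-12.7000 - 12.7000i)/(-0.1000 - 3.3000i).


Multiply by conjugate: (-12.7000 - 12.7000i)(-0.1000 + 3.3000i) / ((-0.1)^2 + (-3.3)^2)
Numerator real = -12.7*(-0.1) - (12.7)*(-3.3) = 43.18
Numerator imag = -12.7*(-0.1) - (-12.7)*(-3.3) = -40.64
Denominator = 10.9
Re(z) = 43.18/10.9 = 3.9615
Im(z) = -40.64/10.9 = -3.7284

Re(z) = 3.9615, Im(z) = -3.7284


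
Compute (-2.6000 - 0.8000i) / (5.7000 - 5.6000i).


Conjugate of z2 = 5.7000 + 5.6000i
Numerator: (-2.6000 - 0.8000i)(5.7000 + 5.6000i) = -10.3400 - 19.1200i
Denominator: 5.7^2 + (-5.6)^2 = 63.85
Result = (-10.3400 - 19.1200i)/63.85

-0.1619 - 0.2995i


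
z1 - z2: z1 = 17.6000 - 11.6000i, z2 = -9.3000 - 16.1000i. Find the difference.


Real: 17.6 + 9.3 = 26.9
Imag: -11.6 + 16.1 = 4.5

26.9000 + 4.5000i


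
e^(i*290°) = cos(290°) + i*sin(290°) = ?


cos(290°) = 0.3420
sin(290°) = -0.9397

e^(i*290°) = 0.3420 - 0.9397i


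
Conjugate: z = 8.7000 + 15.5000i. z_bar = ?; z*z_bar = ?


z_bar = 8.7000 - 15.5000i
z*z_bar = 8.7^2 + 15.5^2 = 75.69 + 240.25 = 315.94

z_bar = 8.7000 - 15.5000i, z*z_bar = 315.94


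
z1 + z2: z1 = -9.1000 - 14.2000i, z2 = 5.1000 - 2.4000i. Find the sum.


Real: -9.1 + 5.1 = -4
Imag: -14.2 - 2.4 = -16.6

-4.0000 - 16.6000i


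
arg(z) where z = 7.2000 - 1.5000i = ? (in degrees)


Re = 7.2, Im = -1.5
arg = atan2(-1.5, 7.2) = -11.7683 degrees

arg(z) = -11.7683 degrees


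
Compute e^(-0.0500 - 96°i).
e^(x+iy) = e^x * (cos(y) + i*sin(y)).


e^-0.0500 = 0.9512
cos(-96°) = -0.1045
sin(-96°) = -0.9945
Real = 0.9512*(-0.1045) = -0.0994
Imag = 0.9512*(-0.9945) = -0.9460

-0.0994 - 0.9460i


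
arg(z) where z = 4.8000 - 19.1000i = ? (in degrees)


Re = 4.8, Im = -19.1
arg = atan2(-19.1, 4.8) = -75.8932 degrees

arg(z) = -75.8932 degrees


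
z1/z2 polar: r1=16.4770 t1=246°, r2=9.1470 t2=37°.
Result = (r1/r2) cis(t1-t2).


r = 16.4770 / 9.1470 = 1.8014
theta = 246° - 37° = 209° = 209° (mod 360)

1.8014 cis(209°)


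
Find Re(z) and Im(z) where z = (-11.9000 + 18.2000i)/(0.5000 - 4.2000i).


Multiply by conjugate: (-11.9000 + 18.2000i)(0.5000 + 4.2000i) / (0.5^2 + (-4.2)^2)
Numerator real = -11.9*0.5 + 18.2*(-4.2) = -82.39
Numerator imag = 18.2*0.5 - (-11.9)*(-4.2) = -40.88
Denominator = 17.89
Re(z) = -82.39/17.89 = -4.6054
Im(z) = -40.88/17.89 = -2.2851

Re(z) = -4.6054, Im(z) = -2.2851


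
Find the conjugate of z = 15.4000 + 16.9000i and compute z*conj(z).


z_bar = 15.4000 - 16.9000i
z*z_bar = 15.4^2 + 16.9^2 = 237.16 + 285.61 = 522.77

z_bar = 15.4000 - 16.9000i, z*z_bar = 522.77


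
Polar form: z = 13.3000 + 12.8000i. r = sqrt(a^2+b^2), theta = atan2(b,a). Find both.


r = sqrt(176.89+163.84) = sqrt(340.73) = 18.4589
theta = atan2(12.8, 13.3) = 43.9025 degrees

r = 18.4589, theta = 43.9025 degrees


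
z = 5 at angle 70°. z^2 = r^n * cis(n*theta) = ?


r^2 = 5^2 = 25
n*theta = 2*70° = 140° = 140° (mod 360)
a = 25*cos(140°) = -19.1511
b = 25*sin(140°) = 16.0697

25 cis(140°) = -19.1511 + 16.0697i


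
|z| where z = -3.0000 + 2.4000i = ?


|z| = sqrt((-3)^2 + 2.4^2) = sqrt(9 + 5.76) = sqrt(14.76) = 3.8419

|z| = 3.8419


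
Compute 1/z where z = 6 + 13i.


|z|^2 = 36+169 = 205
1/z = (6 - 13i)/205

1/z = 0.0293 - 0.0634i


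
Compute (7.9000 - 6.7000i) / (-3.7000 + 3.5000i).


Conjugate of z2 = -3.7000 - 3.5000i
Numerator: (7.9000 - 6.7000i)(-3.7000 - 3.5000i) = -52.6800 - 2.8600i
Denominator: (-3.7)^2 + 3.5^2 = 25.94
Result = (-52.6800 - 2.8600i)/25.94

-2.0308 - 0.1103i


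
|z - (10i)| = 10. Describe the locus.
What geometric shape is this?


|z - z0| = r is a circle with center z0 and radius r.
Center = (0, 10), radius = 10

Circle with center (0, 10) and radius 10


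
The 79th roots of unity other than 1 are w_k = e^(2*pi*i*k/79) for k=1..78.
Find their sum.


With w = e^(2*pi*i/79), all 79 of the 79th roots of unity w^0 = 1, w, ..., w^(78) sum to 0: 1 + w + ... + w^(78) = (1 - w^79)/(1 - w) = 0 since w^79 = 1, w ≠ 1.
Removing the root 1: w + w^2 + ... + w^(78) = 0 - 1 = -1

Sum = -1


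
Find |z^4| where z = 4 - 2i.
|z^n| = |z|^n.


|z| = sqrt(16+4) = sqrt(20) = 4.4721
|z^4| = |z|^4 = (sqrt(20))^4 = 20^2 = 400

|z^4| = 400


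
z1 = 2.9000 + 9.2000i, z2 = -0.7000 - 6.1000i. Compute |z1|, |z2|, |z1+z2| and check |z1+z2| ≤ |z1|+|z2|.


|z1| = sqrt(2.9^2 + 9.2^2) = sqrt(93.05) = 9.6462
|z2| = sqrt((-0.7)^2 + (-6.1)^2) = sqrt(37.7) = 6.1400
z1+z2 = 2.2000 + 3.1000i
|z1+z2| = sqrt(14.45) = 3.8013
|z1|+|z2| = 9.6462 + 6.1400 = 15.7862

|z1+z2| = 3.8013 ≤ |z1|+|z2| = 15.7862 (verified)


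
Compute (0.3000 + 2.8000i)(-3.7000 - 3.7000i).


Real = 0.3*(-3.7) - 2.8*(-3.7) = -1.11 - (-10.36) = 9.25
Imag = 0.3*(-3.7) - (3.7)*2.8 = -1.11 - (10.36) = -11.47

9.2500 - 11.4700i


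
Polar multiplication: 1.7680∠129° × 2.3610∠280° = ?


r = 1.7680 * 2.3610 = 4.1742
theta = 129° + 280° = 409° = 49° (mod 360)

4.1742 cis(49°)


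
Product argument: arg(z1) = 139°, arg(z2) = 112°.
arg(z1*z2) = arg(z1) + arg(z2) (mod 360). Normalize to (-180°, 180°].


arg(z1*z2) = 139° + 112° = 251°
Normalized to (-180°, 180°]: -109°

-109°


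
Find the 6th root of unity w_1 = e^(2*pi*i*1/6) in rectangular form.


Angle = 360*1/6 = 60°
a = cos(60°) = 0.5000
b = sin(60°) = 0.8660

0.5000 + 0.8660i


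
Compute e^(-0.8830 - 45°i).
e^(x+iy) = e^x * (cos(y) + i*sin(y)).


e^-0.8830 = 0.4135
cos(-45°) = 0.7071
sin(-45°) = -0.7071
Real = 0.4135*0.7071 = 0.2924
Imag = 0.4135*(-0.7071) = -0.2924

0.2924 - 0.2924i


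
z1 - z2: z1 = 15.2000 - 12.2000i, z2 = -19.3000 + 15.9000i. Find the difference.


Real: 15.2 + 19.3 = 34.5
Imag: -12.2 - 15.9 = -28.1

34.5000 - 28.1000i


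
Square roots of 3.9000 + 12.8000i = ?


|z| = sqrt(15.21+163.84) = 13.3810
sqrt((|z|+a)/2) = sqrt((13.3810+3.9)/2) = sqrt(8.6405) = 2.9395
sqrt((|z|-a)/2) = sqrt((13.3810-3.9)/2) = sqrt(4.7405) = 2.1773

±(2.9395 + 2.1773i) i.e. 2.9395 + 2.1773i and -2.9395 - 2.1773i


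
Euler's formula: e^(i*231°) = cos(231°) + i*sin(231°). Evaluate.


cos(231°) = -0.6293
sin(231°) = -0.7771

e^(i*231°) = -0.6293 - 0.7771i


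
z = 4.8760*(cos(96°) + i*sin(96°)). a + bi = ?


a = 4.8760*cos(96°) = 4.8760*(-0.10453) = -0.5097
b = 4.8760*sin(96°) = 4.8760*0.99452 = 4.8493

-0.5097 + 4.8493i


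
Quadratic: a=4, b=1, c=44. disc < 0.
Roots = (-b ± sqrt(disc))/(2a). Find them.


disc = 1^2 - 4*4*44 = 1 - 704 = -703
sqrt(|disc|) = sqrt(703) = 26.5141
Real part = -1/(2*4) = -0.1250
Imag part = 26.5141/(2*4) = 3.3143

-0.1250 ± 3.3143i


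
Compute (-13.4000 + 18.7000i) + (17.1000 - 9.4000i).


Real: -13.4 + 17.1 = 3.7
Imag: 18.7 - 9.4 = 9.3

3.7000 + 9.3000i


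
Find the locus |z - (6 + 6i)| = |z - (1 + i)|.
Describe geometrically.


Equal distances means the locus is the perpendicular bisector of z1 and z2.
Midpoint = ((6+1)/2, (6+1)/2) = (3.5000, 3.5000)

Perpendicular bisector through (3.5000, 3.5000)


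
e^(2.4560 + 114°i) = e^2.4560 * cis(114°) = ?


e^2.4560 = 11.6581
cos(114°) = -0.40674
sin(114°) = 0.913545
Real = 11.6581*(-0.40674) = -4.7418
Imag = 11.6581*0.913545 = 10.6502

-4.7418 + 10.6502i


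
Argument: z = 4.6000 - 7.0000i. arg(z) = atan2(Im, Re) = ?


Re = 4.6, Im = -7
arg = atan2(-7, 4.6) = -56.6894 degrees

arg(z) = -56.6894 degrees


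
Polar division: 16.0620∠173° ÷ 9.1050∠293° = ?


r = 16.0620 / 9.1050 = 1.7641
theta = 173° - 293° = -120° = 240° (mod 360)

1.7641 cis(240°)


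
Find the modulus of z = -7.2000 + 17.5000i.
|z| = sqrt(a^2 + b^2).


|z| = sqrt((-7.2)^2 + 17.5^2) = sqrt(51.84 + 306.25) = sqrt(358.09) = 18.9233

|z| = 18.9233


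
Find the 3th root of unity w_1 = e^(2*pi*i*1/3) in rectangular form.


Angle = 360*1/3 = 120°
a = cos(120°) = -0.5000
b = sin(120°) = 0.8660

-0.5000 + 0.8660i


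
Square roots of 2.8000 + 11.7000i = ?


|z| = sqrt(7.84+136.89) = 12.0304
sqrt((|z|+a)/2) = sqrt((12.0304+2.8)/2) = sqrt(7.4152) = 2.7231
sqrt((|z|-a)/2) = sqrt((12.0304-2.8)/2) = sqrt(4.6152) = 2.1483

±(2.7231 + 2.1483i) i.e. 2.7231 + 2.1483i and -2.7231 - 2.1483i


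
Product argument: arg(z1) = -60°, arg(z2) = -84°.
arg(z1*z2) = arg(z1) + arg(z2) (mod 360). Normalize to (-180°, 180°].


arg(z1*z2) = -60° - 84° = -144°
Normalized to (-180°, 180°]: -144°

-144°


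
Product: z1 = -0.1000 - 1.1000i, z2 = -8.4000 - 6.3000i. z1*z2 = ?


Real = -0.1*(-8.4) - (-1.1)*(-6.3) = 0.84 - 6.93 = -6.09
Imag = -0.1*(-6.3) - (8.4)*(-1.1) = 0.63 + 9.24 = 9.87

-6.0900 + 9.8700i


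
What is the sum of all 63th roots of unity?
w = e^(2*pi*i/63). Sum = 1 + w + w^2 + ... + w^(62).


The sum of all 63th roots of unity is 0.
Geometric series: (1 - w^63)/(1 - w) = (1-1)/(1-w) = 0 since w^63 = 1, w ≠ 1.
Alternatively: coefficient of z^62 in z^63 - 1 is 0.

0


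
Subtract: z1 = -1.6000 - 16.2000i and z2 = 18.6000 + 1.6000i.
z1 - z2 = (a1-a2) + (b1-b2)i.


Real: -1.6 - 18.6 = -20.2
Imag: -16.2 - 1.6 = -17.8

-20.2000 - 17.8000i


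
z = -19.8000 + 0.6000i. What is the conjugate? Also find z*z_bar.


z_bar = -19.8000 - 0.6000i
z*z_bar = (-19.8)^2 + 0.6^2 = 392.04 + 0.36 = 392.4

z_bar = -19.8000 - 0.6000i, z*z_bar = 392.4


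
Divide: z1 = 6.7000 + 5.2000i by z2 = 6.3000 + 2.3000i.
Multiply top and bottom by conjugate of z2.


Conjugate of z2 = 6.3000 - 2.3000i
Numerator: (6.7000 + 5.2000i)(6.3000 - 2.3000i) = 54.1700 + 17.3500i
Denominator: 6.3^2 + 2.3^2 = 44.98
Result = (54.1700 + 17.3500i)/44.98

1.2043 + 0.3857i


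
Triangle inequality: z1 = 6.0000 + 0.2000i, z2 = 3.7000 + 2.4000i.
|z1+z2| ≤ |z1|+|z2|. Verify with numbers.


|z1| = sqrt(6^2 + 0.2^2) = sqrt(36.04) = 6.0033
|z2| = sqrt(3.7^2 + 2.4^2) = sqrt(19.45) = 4.4102
z1+z2 = 9.7000 + 2.6000i
|z1+z2| = sqrt(100.85) = 10.0424
|z1|+|z2| = 6.0033 + 4.4102 = 10.4135

|z1+z2| = 10.0424 ≤ |z1|+|z2| = 10.4135 (verified)


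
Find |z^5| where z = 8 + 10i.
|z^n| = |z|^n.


|z| = sqrt(64+100) = sqrt(164) = 12.8062
|z^5| = |z|^5 = (sqrt(164))^5 = 164^2 * sqrt(164) = 26896*sqrt(164)

|z^5| = 26896*sqrt(164) ≈ 344436.8590


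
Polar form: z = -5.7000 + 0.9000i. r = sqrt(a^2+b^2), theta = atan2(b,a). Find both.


r = sqrt(32.49+0.81) = sqrt(33.3) = 5.7706
theta = atan2(0.9, -5.7) = 171.0274 degrees

r = 5.7706, theta = 171.0274 degrees


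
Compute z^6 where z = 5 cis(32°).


r^6 = 5^6 = 15625
n*theta = 6*32° = 192° = 192° (mod 360)
a = 15625*cos(192°) = -15283.5563
b = 15625*sin(192°) = -3248.6202

15625 cis(192°) = -15283.5563 - 3248.6202i


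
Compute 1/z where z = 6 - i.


|z|^2 = 36+1 = 37
1/z = (6 + 1i)/37

1/z = 0.1622 + 0.0270i


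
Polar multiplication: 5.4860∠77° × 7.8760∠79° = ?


r = 5.4860 * 7.8760 = 43.2077
theta = 77° + 79° = 156° = 156° (mod 360)

43.2077 cis(156°)


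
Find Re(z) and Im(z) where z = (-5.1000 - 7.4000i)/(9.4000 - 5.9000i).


Multiply by conjugate: (-5.1000 - 7.4000i)(9.4000 + 5.9000i) / (9.4^2 + (-5.9)^2)
Numerator real = -5.1*9.4 - (7.4)*(-5.9) = -4.28
Numerator imag = -7.4*9.4 - (-5.1)*(-5.9) = -99.65
Denominator = 123.17
Re(z) = -4.28/123.17 = -0.0347
Im(z) = -99.65/123.17 = -0.8090

Re(z) = -0.0347, Im(z) = -0.8090


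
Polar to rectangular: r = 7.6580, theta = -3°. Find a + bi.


a = 7.6580*cos(-3°) = 7.6580*0.99863 = 7.6475
b = 7.6580*sin(-3°) = 7.6580*(-0.05234) = -0.4008

7.6475 - 0.4008i


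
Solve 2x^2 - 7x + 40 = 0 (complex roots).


disc = (-7)^2 - 4*2*40 = 49 - 320 = -271
sqrt(|disc|) = sqrt(271) = 16.4621
Real part = 7/(2*2) = 1.7500
Imag part = 16.4621/(2*2) = 4.1155

1.7500 ± 4.1155i


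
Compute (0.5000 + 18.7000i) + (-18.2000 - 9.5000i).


Real: 0.5 - 18.2 = -17.7
Imag: 18.7 - 9.5 = 9.2

-17.7000 + 9.2000i


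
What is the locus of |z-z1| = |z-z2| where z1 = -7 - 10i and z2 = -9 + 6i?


Equal distances means the locus is the perpendicular bisector of z1 and z2.
Midpoint = ((-7+(-9))/2, (-10+6)/2) = (-8.0000, -2.0000)

Perpendicular bisector through (-8.0000, -2.0000)


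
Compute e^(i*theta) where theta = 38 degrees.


cos(38°) = 0.7880
sin(38°) = 0.6157

e^(i*38°) = 0.7880 + 0.6157i


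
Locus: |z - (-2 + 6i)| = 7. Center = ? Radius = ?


|z - z0| = r is a circle with center z0 and radius r.
Center = (-2, 6), radius = 7

Circle with center (-2, 6) and radius 7


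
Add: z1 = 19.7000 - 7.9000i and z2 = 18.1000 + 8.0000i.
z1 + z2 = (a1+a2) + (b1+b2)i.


Real: 19.7 + 18.1 = 37.8
Imag: -7.9 + 8 = 0.1

37.8000 + 0.1000i


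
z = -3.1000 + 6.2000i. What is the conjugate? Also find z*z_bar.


z_bar = -3.1000 - 6.2000i
z*z_bar = (-3.1)^2 + 6.2^2 = 9.61 + 38.44 = 48.05

z_bar = -3.1000 - 6.2000i, z*z_bar = 48.05


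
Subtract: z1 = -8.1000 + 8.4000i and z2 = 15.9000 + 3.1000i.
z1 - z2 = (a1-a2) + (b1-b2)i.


Real: -8.1 - 15.9 = -24
Imag: 8.4 - 3.1 = 5.3

-24.0000 + 5.3000i


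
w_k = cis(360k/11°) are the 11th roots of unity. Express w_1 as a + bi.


Angle = 360*1/11 = 32.7273°
a = cos(32.7273°) = 0.8413
b = sin(32.7273°) = 0.5406

0.8413 + 0.5406i


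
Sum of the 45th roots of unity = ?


The sum of all 45th roots of unity is 0.
Geometric series: (1 - w^45)/(1 - w) = (1-1)/(1-w) = 0 since w^45 = 1, w ≠ 1.
Alternatively: coefficient of z^44 in z^45 - 1 is 0.

0


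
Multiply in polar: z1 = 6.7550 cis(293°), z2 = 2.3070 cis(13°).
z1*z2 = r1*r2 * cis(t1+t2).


r = 6.7550 * 2.3070 = 15.5838
theta = 293° + 13° = 306° = 306° (mod 360)

15.5838 cis(306°)


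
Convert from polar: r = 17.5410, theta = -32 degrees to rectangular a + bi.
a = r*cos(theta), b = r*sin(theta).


a = 17.5410*cos(-32°) = 17.5410*0.84805 = 14.8756
b = 17.5410*sin(-32°) = 17.5410*(-0.52992) = -9.2953

14.8756 - 9.2953i


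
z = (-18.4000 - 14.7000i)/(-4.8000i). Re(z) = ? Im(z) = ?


Multiply by conjugate: (-18.4000 - 14.7000i)(4.8000i) / (0^2 + (-4.8)^2)
Numerator real = -18.4*0 - (14.7)*(-4.8) = 70.56
Numerator imag = -14.7*0 - (-18.4)*(-4.8) = -88.32
Denominator = 23.04
Re(z) = 70.56/23.04 = 3.0625
Im(z) = -88.32/23.04 = -3.8333

Re(z) = 3.0625, Im(z) = -3.8333


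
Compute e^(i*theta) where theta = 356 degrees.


cos(356°) = 0.9976
sin(356°) = -0.0698

e^(i*356°) = 0.9976 - 0.0698i


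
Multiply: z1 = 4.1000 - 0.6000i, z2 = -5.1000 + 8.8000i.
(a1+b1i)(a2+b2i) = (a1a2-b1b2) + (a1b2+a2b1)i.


Real = 4.1*(-5.1) - (-0.6)*8.8 = -20.91 - (-5.28) = -15.63
Imag = 4.1*8.8 - (5.1)*(-0.6) = 36.08 + 3.06 = 39.14

-15.6300 + 39.1400i


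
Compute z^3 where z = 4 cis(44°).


r^3 = 4^3 = 64
n*theta = 3*44° = 132° = 132° (mod 360)
a = 64*cos(132°) = -42.8244
b = 64*sin(132°) = 47.5613

64 cis(132°) = -42.8244 + 47.5613i


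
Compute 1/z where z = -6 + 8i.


|z|^2 = 36+64 = 100
1/z = (-6 - 8i)/100

1/z = -0.0600 - 0.0800i


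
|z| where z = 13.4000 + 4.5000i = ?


|z| = sqrt(13.4^2 + 4.5^2) = sqrt(179.56 + 20.25) = sqrt(199.81) = 14.1354

|z| = 14.1354


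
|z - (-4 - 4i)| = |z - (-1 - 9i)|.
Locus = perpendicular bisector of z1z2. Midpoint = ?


Equal distances means the locus is the perpendicular bisector of z1 and z2.
Midpoint = ((-4+(-1))/2, (-4+(-9))/2) = (-2.5000, -6.5000)

Perpendicular bisector through (-2.5000, -6.5000)


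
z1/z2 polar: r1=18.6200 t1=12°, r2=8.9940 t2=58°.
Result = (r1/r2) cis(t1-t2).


r = 18.6200 / 8.9940 = 2.0703
theta = 12° - 58° = -46° = 314° (mod 360)

2.0703 cis(314°)


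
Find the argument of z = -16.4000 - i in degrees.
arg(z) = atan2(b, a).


Re = -16.4, Im = -1
arg = atan2(-1, -16.4) = -176.5107 degrees

arg(z) = -176.5107 degrees


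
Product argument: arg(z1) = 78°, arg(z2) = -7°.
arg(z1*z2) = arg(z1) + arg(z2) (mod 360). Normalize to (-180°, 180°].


arg(z1*z2) = 78° - 7° = 71°
Normalized to (-180°, 180°]: 71°

71°


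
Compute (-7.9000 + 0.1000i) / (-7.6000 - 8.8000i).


Conjugate of z2 = -7.6000 + 8.8000i
Numerator: (-7.9000 + 0.1000i)(-7.6000 + 8.8000i) = 59.1600 - 70.2800i
Denominator: (-7.6)^2 + (-8.8)^2 = 135.2
Result = (59.1600 - 70.2800i)/135.2

0.4376 - 0.5198i


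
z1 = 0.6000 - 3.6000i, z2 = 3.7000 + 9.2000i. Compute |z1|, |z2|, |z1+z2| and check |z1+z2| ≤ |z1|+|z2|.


|z1| = sqrt(0.6^2 + (-3.6)^2) = sqrt(13.32) = 3.6497
|z2| = sqrt(3.7^2 + 9.2^2) = sqrt(98.33) = 9.9161
z1+z2 = 4.3000 + 5.6000i
|z1+z2| = sqrt(49.85) = 7.0605
|z1|+|z2| = 3.6497 + 9.9161 = 13.5658

|z1+z2| = 7.0605 ≤ |z1|+|z2| = 13.5658 (verified)


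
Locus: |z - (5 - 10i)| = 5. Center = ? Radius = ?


|z - z0| = r is a circle with center z0 and radius r.
Center = (5, -10), radius = 5

Circle with center (5, -10) and radius 5


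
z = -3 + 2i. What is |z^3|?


|z| = sqrt(9+4) = sqrt(13) = 3.6056
|z^3| = |z|^3 = (sqrt(13))^3 = 13*sqrt(13)

|z^3| = 13*sqrt(13) ≈ 46.8722


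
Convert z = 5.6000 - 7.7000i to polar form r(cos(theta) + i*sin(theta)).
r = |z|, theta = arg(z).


r = sqrt(31.36+59.29) = sqrt(90.65) = 9.5210
theta = atan2(-7.7, 5.6) = -53.9726 degrees

r = 9.5210, theta = -53.9726 degrees


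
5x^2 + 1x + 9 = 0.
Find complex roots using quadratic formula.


disc = 1^2 - 4*5*9 = 1 - 180 = -179
sqrt(|disc|) = sqrt(179) = 13.3791
Real part = -1/(2*5) = -0.1000
Imag part = 13.3791/(2*5) = 1.3379

-0.1000 ± 1.3379i


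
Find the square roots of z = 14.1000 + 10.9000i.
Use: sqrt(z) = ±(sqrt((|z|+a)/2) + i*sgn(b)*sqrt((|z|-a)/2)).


|z| = sqrt(198.81+118.81) = 17.8219
sqrt((|z|+a)/2) = sqrt((17.8219+14.1)/2) = sqrt(15.9609) = 3.9951
sqrt((|z|-a)/2) = sqrt((17.8219-14.1)/2) = sqrt(1.8609) = 1.3642

±(3.9951 + 1.3642i) i.e. 3.9951 + 1.3642i and -3.9951 - 1.3642i


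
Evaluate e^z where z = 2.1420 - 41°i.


e^2.1420 = 8.5165
cos(-41°) = 0.7547
sin(-41°) = -0.65606
Real = 8.5165*0.7547 = 6.4274
Imag = 8.5165*(-0.65606) = -5.5873

6.4274 - 5.5873i


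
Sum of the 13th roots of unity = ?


The sum of all 13th roots of unity is 0.
Geometric series: (1 - w^13)/(1 - w) = (1-1)/(1-w) = 0 since w^13 = 1, w ≠ 1.
Alternatively: coefficient of z^12 in z^13 - 1 is 0.

0


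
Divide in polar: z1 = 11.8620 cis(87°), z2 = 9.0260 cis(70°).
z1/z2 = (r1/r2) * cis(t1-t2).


r = 11.8620 / 9.0260 = 1.3142
theta = 87° - 70° = 17° = 17° (mod 360)

1.3142 cis(17°)


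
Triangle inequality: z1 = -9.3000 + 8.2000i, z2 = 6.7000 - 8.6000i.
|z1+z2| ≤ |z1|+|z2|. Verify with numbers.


|z1| = sqrt((-9.3)^2 + 8.2^2) = sqrt(153.73) = 12.3988
|z2| = sqrt(6.7^2 + (-8.6)^2) = sqrt(118.85) = 10.9018
z1+z2 = -2.6000 - 0.4000i
|z1+z2| = sqrt(6.92) = 2.6306
|z1|+|z2| = 12.3988 + 10.9018 = 23.3006

|z1+z2| = 2.6306 ≤ |z1|+|z2| = 23.3006 (verified)


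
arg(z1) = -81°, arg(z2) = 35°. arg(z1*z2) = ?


arg(z1*z2) = -81° + 35° = -46°
Normalized to (-180°, 180°]: -46°

-46°


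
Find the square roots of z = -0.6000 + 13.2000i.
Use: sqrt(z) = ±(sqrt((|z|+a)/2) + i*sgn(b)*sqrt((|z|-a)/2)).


|z| = sqrt(0.36+174.24) = 13.2136
sqrt((|z|+a)/2) = sqrt((13.2136+(-0.6))/2) = sqrt(6.3068) = 2.5113
sqrt((|z|-a)/2) = sqrt((13.2136-(-0.6))/2) = sqrt(6.9068) = 2.6281

±(2.5113 + 2.6281i) i.e. 2.5113 + 2.6281i and -2.5113 - 2.6281i


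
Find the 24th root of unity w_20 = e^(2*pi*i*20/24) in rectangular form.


Angle = 360*20/24 = 300°
a = cos(300°) = 0.5000
b = sin(300°) = -0.8660

0.5000 - 0.8660i


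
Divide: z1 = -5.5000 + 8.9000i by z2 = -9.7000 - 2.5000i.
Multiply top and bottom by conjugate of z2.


Conjugate of z2 = -9.7000 + 2.5000i
Numerator: (-5.5000 + 8.9000i)(-9.7000 + 2.5000i) = 31.1000 - 100.0800i
Denominator: (-9.7)^2 + (-2.5)^2 = 100.34
Result = (31.1000 - 100.0800i)/100.34

0.3099 - 0.9974i


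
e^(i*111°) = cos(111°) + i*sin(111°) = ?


cos(111°) = -0.3584
sin(111°) = 0.9336

e^(i*111°) = -0.3584 + 0.9336i


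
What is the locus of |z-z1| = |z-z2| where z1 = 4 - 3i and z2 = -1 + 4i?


Equal distances means the locus is the perpendicular bisector of z1 and z2.
Midpoint = ((4+(-1))/2, (-3+4)/2) = (1.5000, 0.5000)

Perpendicular bisector through (1.5000, 0.5000)


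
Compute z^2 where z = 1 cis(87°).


r^2 = 1^2 = 1
n*theta = 2*87° = 174° = 174° (mod 360)
a = 1*cos(174°) = -0.9945
b = 1*sin(174°) = 0.1045

1 cis(174°) = -0.9945 + 0.1045i


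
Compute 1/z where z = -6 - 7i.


|z|^2 = 36+49 = 85
1/z = (-6 + 7i)/85

1/z = -0.0706 + 0.0824i


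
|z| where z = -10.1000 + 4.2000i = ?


|z| = sqrt((-10.1)^2 + 4.2^2) = sqrt(102.01 + 17.64) = sqrt(119.65) = 10.9385

|z| = 10.9385


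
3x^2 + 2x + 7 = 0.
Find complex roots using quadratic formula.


disc = 2^2 - 4*3*7 = 4 - 84 = -80
sqrt(|disc|) = sqrt(80) = 8.9443
Real part = -2/(2*3) = -0.3333
Imag part = 8.9443/(2*3) = 1.4907

-0.3333 ± 1.4907i


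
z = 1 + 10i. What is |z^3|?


|z| = sqrt(1+100) = sqrt(101) = 10.0499
|z^3| = |z|^3 = (sqrt(101))^3 = 101*sqrt(101)

|z^3| = 101*sqrt(101) ≈ 1015.0374


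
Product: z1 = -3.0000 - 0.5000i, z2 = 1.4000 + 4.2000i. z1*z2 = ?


Real = -3*1.4 - (-0.5)*4.2 = -4.2 - (-2.1) = -2.1
Imag = -3*4.2 + 1.4*(-0.5) = -12.6 - (0.7) = -13.3

-2.1000 - 13.3000i


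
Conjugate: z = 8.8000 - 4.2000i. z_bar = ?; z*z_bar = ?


z_bar = 8.8000 + 4.2000i
z*z_bar = 8.8^2 + (-4.2)^2 = 77.44 + 17.64 = 95.08

z_bar = 8.8000 + 4.2000i, z*z_bar = 95.08


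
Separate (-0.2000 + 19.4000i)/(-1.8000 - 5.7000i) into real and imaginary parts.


Multiply by conjugate: (-0.2000 + 19.4000i)(-1.8000 + 5.7000i) / ((-1.8)^2 + (-5.7)^2)
Numerator real = -0.2*(-1.8) + 19.4*(-5.7) = -110.22
Numerator imag = 19.4*(-1.8) - (-0.2)*(-5.7) = -36.06
Denominator = 35.73
Re(z) = -110.22/35.73 = -3.0848
Im(z) = -36.06/35.73 = -1.0092

Re(z) = -3.0848, Im(z) = -1.0092
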